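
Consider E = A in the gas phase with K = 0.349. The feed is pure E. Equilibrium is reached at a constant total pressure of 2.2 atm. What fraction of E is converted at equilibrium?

X = 0.259

Take 1 mol E as basis and let X be its fractional conversion, so ξ = X.
Mole table: n_E = 1 − X; n_A = X.
Since Δν = 0, n_T = 1 throughout.
Mole fractions y_i = n_i/n_T; K = p_A / (p_E) with p_i = y_i·P.
Equating to 0.349 and solving on 0 < X < 1: X = 0.259.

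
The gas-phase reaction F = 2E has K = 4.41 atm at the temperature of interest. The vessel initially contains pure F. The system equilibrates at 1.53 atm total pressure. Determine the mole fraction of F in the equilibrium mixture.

y_F = 0.214

Take 1 mol F as basis and let X be its fractional conversion, so ξ = X.
Mole table: n_F = 1 − X; n_E = 2X.
n_T = Σnᵢ = 1 + X.
y_i = n_i/n_T, p_i = y_i·P. K = p_E^2 / (p_F).
This yields a degree-2 equation in X; solving on (0,1), X = 0.647.
Then n_F = 0.353, n_T = 1.65, so y_F = 0.214.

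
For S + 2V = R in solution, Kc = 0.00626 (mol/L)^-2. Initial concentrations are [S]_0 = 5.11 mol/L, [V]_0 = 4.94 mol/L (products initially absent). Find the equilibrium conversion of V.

Let X = conversion of V; extent ξ = 4.94X/2 mol/L.
Concentrations: [S] = 5.11 − 2.47X; [V] = 4.94 − 4.94X; [R] = 2.47X.
Kc = [R] / ([S] [V]^2).
This equals 0.00626 at X = 0.189 (the root in 0 < X < 1).

X = 0.189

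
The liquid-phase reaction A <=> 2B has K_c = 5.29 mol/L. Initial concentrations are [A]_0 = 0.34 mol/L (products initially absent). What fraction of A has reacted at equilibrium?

Let X = conversion of A; extent ξ = 0.34·X mol/L.
Concentrations: [A] = 0.34 − 0.34X; [B] = 0.68X.
K_c = [B]^2 / ([A]).
This equals 5.29 at X = 0.825 (the root in 0 < X < 1).

X = 0.825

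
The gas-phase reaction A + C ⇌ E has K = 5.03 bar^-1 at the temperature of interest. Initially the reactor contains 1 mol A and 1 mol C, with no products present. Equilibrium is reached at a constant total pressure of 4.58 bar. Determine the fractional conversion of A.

X = 0.796

Basis: 1 mol A initially; let X = conversion of A. Extent ξ = X.
Mole table: n_A = 1 − X; n_C = 1 − X; n_E = X.
Total moles n_T = 2 − X.
With p_i = (n_i/n_T)P, K = p_E / (p_A p_C).
Substituting and setting equal to 5.03 bar^-1 gives a polynomial in X; the root in (0,1) is X = 0.796.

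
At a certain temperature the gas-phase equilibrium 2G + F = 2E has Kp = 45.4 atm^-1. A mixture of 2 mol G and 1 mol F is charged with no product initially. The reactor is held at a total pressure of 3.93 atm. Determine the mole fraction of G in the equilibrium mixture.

Take 2 mol G as basis and let X be its fractional conversion, so ξ = X.
Moles: n_G = 2 − 2X; n_F = 1 − X; n_E = 2X.
n_T = Σnᵢ = 3 − X.
With p_i = (n_i/n_T)P, Kp = p_E^2 / (p_G^2 p_F).
This yields a degree-3 equation in X; solving on (0,1), X = 0.801.
Then n_G = 0.398, n_T = 2.2, so y_G = 0.181.

y_G = 0.181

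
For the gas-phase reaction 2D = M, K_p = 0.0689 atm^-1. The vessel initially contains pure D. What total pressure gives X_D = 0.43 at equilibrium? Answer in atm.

Basis: 1 mol D initially; let X = conversion of D. Extent ξ = 0.5X.
Mole table: n_D = 1 − X; n_M = 0.5X.
Total moles n_T = 1 − 0.5X.
K_p = p_M / (p_D^2) with p_i = (n_i/n_T)·P.
At X = 0.43: the mole-fraction product g(X) = Π y_i^ν_i = 0.5195. Since K_p = g(X)·P^{-1}, P = (g/K_p)^(1/1) = (0.5195/0.0689)^(1/1) = 7.54 atm.

P = 7.54 atm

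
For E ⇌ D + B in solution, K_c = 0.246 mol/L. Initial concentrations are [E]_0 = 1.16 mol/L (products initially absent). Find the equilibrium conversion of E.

Let X = conversion of E; extent ξ = 1.16·X mol/L.
Concentrations: [E] = 1.16 − 1.16X; [D] = 1.16X; [B] = 1.16X.
K_c = [D] [B] / ([E]).
Solving K_c = 0.246 for X ∈ (0,1): X = 0.367.

X = 0.367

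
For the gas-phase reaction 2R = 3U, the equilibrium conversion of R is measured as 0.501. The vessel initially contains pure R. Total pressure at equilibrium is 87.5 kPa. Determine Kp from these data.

Take 1 mol R as basis and let X be its fractional conversion, so ξ = 0.5X.
At extent ξ: n_R = 1 − X; n_U = 1.5X.
n_T = Σnᵢ = 1 + 0.5X.
At X = 0.501: n_R = 0.499, n_U = 0.752, n_T = 1.25.
p_i = (n_i/n_T)·P. Kp = p_U^3 / (p_R^2) = 119 kPa.

Kp = 119 kPa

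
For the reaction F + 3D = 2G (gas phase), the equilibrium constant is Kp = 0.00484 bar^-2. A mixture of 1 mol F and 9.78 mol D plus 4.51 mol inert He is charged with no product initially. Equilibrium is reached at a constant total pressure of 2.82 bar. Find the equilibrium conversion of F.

X = 0.169

Take 1 mol F as basis and let X be its fractional conversion, so ξ = X.
Moles: n_F = 1 − X; n_D = 9.78 − 3X; n_G = 2X; n_I = 4.51 (inert).
Summing: n_T = 15.3 − 2X.
Mole fractions y_i = n_i/n_T; Kp = p_G^2 / (p_F p_D^3) with p_i = y_i·P.
Equating to 0.00484 bar^-2 and solving on 0 < X < 1: X = 0.169.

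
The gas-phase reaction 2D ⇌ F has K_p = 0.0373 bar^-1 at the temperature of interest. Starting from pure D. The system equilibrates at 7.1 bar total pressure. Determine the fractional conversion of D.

Let X = conversion of D (basis 1 mol D); extent of reaction ξ = 0.5X.
Moles: n_D = 1 − X; n_F = 0.5X.
Total moles n_T = 1 − 0.5X.
y_i = n_i/n_T, p_i = y_i·P. K_p = p_F / (p_D^2).
This yields a degree-2 equation in X; solving on (0,1), X = 0.303.

X = 0.303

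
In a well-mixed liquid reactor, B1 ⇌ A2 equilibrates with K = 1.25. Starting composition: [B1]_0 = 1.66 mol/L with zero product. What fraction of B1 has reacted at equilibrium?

Let X = conversion of B1; extent ξ = 1.66·X mol/L.
Concentrations: [B1] = 1.66 − 1.66X; [A2] = 1.66X.
K = [A2] / ([B1]).
Equating to 1.25: the physical root is X = 0.556.

X = 0.556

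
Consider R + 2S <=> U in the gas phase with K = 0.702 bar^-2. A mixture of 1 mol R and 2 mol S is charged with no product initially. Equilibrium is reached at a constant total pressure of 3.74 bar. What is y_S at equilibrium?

Take 1 mol R as basis and let X be its fractional conversion, so ξ = X.
Moles: n_R = 1 − X; n_S = 2 − 2X; n_U = X.
n_T = Σnᵢ = 3 − 2X.
y_i = n_i/n_T, p_i = y_i·P. K = p_U / (p_R p_S^2).
Substituting and setting equal to 0.702 bar^-2 gives a polynomial in X; the root in (0,1) is X = 0.636.
Then n_S = 0.729, n_T = 1.73, so y_S = 0.422.

y_S = 0.422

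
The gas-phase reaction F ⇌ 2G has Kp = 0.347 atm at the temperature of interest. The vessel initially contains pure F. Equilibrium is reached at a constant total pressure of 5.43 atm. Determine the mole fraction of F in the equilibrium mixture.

Basis: 1 mol F initially; let X = conversion of F. Extent ξ = X.
Mole table: n_F = 1 − X; n_G = 2X.
n_T = Σnᵢ = 1 + X.
Mole fractions y_i = n_i/n_T; Kp = p_G^2 / (p_F) with p_i = y_i·P.
This yields a degree-2 equation in X; solving on (0,1), X = 0.125.
Then n_F = 0.875, n_T = 1.13, so y_F = 0.777.

y_F = 0.777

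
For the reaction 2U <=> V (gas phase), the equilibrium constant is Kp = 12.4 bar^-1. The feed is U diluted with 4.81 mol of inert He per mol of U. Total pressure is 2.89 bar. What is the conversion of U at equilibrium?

X = 0.760

Let X = conversion of U (basis 1 mol U); extent of reaction ξ = 0.5X.
At extent ξ: n_U = 1 − X; n_V = 0.5X; n_I = 4.81 (inert).
Total moles n_T = 5.81 − 0.5X.
y_i = n_i/n_T, p_i = y_i·P. Kp = p_V / (p_U^2).
Substituting and setting equal to 12.4 bar^-1 gives a polynomial in X; the root in (0,1) is X = 0.760.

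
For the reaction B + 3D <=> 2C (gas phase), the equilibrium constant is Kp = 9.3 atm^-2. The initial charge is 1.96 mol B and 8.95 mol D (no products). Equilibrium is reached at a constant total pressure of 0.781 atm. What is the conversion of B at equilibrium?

Take 1.96 mol B as basis and let X be its fractional conversion, so ξ = 1.96X.
Mole table: n_B = 1.96 − 1.96X; n_D = 8.95 − 5.88X; n_C = 3.92X.
n_T = Σnᵢ = 10.9 − 3.92X.
y_i = n_i/n_T, p_i = y_i·P. Kp = p_C^2 / (p_B p_D^3).
Equating to 9.3 atm^-2 and solving on 0 < X < 1: X = 0.667.

X = 0.667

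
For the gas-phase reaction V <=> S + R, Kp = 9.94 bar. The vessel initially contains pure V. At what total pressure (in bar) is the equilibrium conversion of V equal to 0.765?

P = 7.04 bar

Take 1 mol V as basis and let X be its fractional conversion, so ξ = X.
At extent ξ: n_V = 1 − X; n_S = X; n_R = X.
Summing: n_T = 1 + X.
Kp = p_S p_R / (p_V) with p_i = (n_i/n_T)·P.
At X = 0.765: the mole-fraction product g(X) = Π y_i^ν_i = 1.411. Since Kp = g(X)·P^{1}, P = (Kp/g)^(1/1) = (9.94/1.411)^(1/1) = 7.04 bar.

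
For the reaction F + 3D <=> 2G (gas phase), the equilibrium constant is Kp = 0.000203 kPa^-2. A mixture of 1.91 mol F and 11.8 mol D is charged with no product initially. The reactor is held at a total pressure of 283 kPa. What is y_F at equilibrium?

y_F = 0.023

Take 1.91 mol F as basis and let X be its fractional conversion, so ξ = 1.91X.
Species balance: n_F = 1.91 − 1.91X; n_D = 11.8 − 5.73X; n_G = 3.82X.
Summing: n_T = 13.7 − 3.82X.
Mole fractions y_i = n_i/n_T; Kp = p_G^2 / (p_F p_D^3) with p_i = y_i·P.
Setting this equal to 0.000203 kPa^-2 and taking the physical root (0 < X < 1) gives X = 0.876.
Then n_F = 0.237, n_T = 10.4, so y_F = 0.023.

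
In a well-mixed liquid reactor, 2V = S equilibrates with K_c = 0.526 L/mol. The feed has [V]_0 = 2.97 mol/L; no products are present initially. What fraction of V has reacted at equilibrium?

X = 0.572

Let X = conversion of V; extent ξ = 2.97X/2 mol/L.
Concentrations: [V] = 2.97 − 2.97X; [S] = 1.49X.
K_c = [S] / ([V]^2).
This equals 0.526 at X = 0.572 (the root in 0 < X < 1).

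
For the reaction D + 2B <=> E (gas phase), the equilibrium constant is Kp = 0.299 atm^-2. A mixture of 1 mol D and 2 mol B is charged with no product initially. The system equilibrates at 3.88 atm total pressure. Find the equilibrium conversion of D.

X = 0.519

Take 1 mol D as basis and let X be its fractional conversion, so ξ = X.
Species balance: n_D = 1 − X; n_B = 2 − 2X; n_E = X.
n_T = Σnᵢ = 3 − 2X.
y_i = n_i/n_T, p_i = y_i·P. Kp = p_E / (p_D p_B^2).
This yields a degree-3 equation in X; solving on (0,1), X = 0.519.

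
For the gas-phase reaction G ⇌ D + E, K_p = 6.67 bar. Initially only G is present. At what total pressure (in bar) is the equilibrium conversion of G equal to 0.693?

Basis: 1 mol G initially; let X = conversion of G. Extent ξ = X.
Moles: n_G = 1 − X; n_D = X; n_E = X.
n_T = Σnᵢ = 1 + X.
K_p = p_D p_E / (p_G) with p_i = (n_i/n_T)·P.
At X = 0.693: the mole-fraction product g(X) = Π y_i^ν_i = 0.924. Since K_p = g(X)·P^{1}, P = (K_p/g)^(1/1) = (6.67/0.924)^(1/1) = 7.22 bar.

P = 7.22 bar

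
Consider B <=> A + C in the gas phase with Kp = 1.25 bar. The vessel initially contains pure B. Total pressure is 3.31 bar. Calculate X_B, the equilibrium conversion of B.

X = 0.524

Basis: 1 mol B initially; let X = conversion of B. Extent ξ = X.
At extent ξ: n_B = 1 − X; n_A = X; n_C = X.
Total moles n_T = 1 + X.
y_i = n_i/n_T, p_i = y_i·P. Kp = p_A p_C / (p_B).
This yields a degree-2 equation in X; solving on (0,1), X = 0.524.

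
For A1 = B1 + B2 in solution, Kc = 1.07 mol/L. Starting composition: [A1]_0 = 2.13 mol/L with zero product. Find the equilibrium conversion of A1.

Let X = conversion of A1; extent ξ = 2.13·X mol/L.
Concentrations: [A1] = 2.13 − 2.13X; [B1] = 2.13X; [B2] = 2.13X.
Kc = [B1] [B2] / ([A1]).
Solving Kc = 1.07 for X ∈ (0,1): X = 0.501.

X = 0.501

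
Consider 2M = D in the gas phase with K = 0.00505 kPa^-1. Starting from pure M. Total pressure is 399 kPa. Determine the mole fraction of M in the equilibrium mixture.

y_M = 0.499

Basis: 1 mol M initially; let X = conversion of M. Extent ξ = 0.5X.
Mole table: n_M = 1 − X; n_D = 0.5X.
Total moles n_T = 1 − 0.5X.
y_i = n_i/n_T, p_i = y_i·P. K = p_D / (p_M^2).
Equating to 0.00505 kPa^-1 and solving on 0 < X < 1: X = 0.668.
Then n_M = 0.332, n_T = 0.666, so y_M = 0.499.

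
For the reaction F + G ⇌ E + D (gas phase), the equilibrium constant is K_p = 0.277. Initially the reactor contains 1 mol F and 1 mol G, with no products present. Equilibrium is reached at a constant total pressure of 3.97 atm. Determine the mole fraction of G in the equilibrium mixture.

Basis: 1 mol F initially; let X = conversion of F. Extent ξ = X.
Mole table: n_F = 1 − X; n_G = 1 − X; n_E = X; n_D = X.
n_T stays at 2 (no change in mole number).
Mole fractions y_i = n_i/n_T; K_p = p_E p_D / (p_F p_G) with p_i = y_i·P.
This yields a degree-2 equation in X; solving on (0,1), X = 0.345.
Then n_G = 0.655, n_T = 2, so y_G = 0.328.

y_G = 0.328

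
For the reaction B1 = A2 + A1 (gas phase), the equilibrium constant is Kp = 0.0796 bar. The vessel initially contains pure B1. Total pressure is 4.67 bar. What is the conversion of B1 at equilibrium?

X = 0.129

Basis: 1 mol B1 initially; let X = conversion of B1. Extent ξ = X.
Species balance: n_B1 = 1 − X; n_A2 = X; n_A1 = X.
n_T = Σnᵢ = 1 + X.
y_i = n_i/n_T, p_i = y_i·P. Kp = p_A2 p_A1 / (p_B1).
Substituting and setting equal to 0.0796 bar gives a polynomial in X; the root in (0,1) is X = 0.129.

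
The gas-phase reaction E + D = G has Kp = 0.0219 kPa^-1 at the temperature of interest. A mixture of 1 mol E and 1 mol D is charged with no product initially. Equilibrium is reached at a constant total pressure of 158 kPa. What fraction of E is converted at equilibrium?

Take 1 mol E as basis and let X be its fractional conversion, so ξ = X.
Species balance: n_E = 1 − X; n_D = 1 − X; n_G = X.
Summing: n_T = 2 − X.
With p_i = (n_i/n_T)P, Kp = p_G / (p_E p_D).
This yields a degree-2 equation in X; solving on (0,1), X = 0.526.

X = 0.526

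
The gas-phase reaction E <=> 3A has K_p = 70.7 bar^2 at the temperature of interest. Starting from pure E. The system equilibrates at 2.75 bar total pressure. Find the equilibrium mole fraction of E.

y_E = 0.083

Take 1 mol E as basis and let X be its fractional conversion, so ξ = X.
Moles: n_E = 1 − X; n_A = 3X.
n_T = Σnᵢ = 1 + 2X.
With p_i = (n_i/n_T)P, K_p = p_A^3 / (p_E).
Equating to 70.7 bar^2 and solving on 0 < X < 1: X = 0.787.
Then n_E = 0.213, n_T = 2.57, so y_E = 0.083.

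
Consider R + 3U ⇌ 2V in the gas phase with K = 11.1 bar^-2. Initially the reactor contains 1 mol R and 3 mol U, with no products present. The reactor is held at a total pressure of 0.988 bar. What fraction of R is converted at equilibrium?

X = 0.565

Basis: 1 mol R initially; let X = conversion of R. Extent ξ = X.
Mole table: n_R = 1 − X; n_U = 3 − 3X; n_V = 2X.
Total moles n_T = 4 − 2X.
With p_i = (n_i/n_T)P, K = p_V^2 / (p_R p_U^3).
Equating to 11.1 bar^-2 and solving on 0 < X < 1: X = 0.565.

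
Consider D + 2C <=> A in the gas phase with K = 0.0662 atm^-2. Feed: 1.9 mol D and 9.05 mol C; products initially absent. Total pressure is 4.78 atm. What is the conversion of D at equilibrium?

X = 0.486

Let X = conversion of D (basis 1.9 mol D); extent of reaction ξ = 1.9X.
Moles: n_D = 1.9 − 1.9X; n_C = 9.05 − 3.8X; n_A = 1.9X.
n_T = Σnᵢ = 11 − 3.8X.
With p_i = (n_i/n_T)P, K = p_A / (p_D p_C^2).
Setting this equal to 0.0662 atm^-2 and taking the physical root (0 < X < 1) gives X = 0.486.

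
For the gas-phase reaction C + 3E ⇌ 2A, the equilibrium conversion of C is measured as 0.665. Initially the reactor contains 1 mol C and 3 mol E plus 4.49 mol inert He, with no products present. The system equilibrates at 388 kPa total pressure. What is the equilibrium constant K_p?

Basis: 1 mol C initially; let X = conversion of C. Extent ξ = X.
Moles: n_C = 1 − X; n_E = 3 − 3X; n_A = 2X; n_I = 4.49 (inert).
n_T = Σnᵢ = 8.49 − 2X.
At X = 0.665: n_C = 0.335, n_E = 1, n_A = 1.33, n_T = 7.16.
p_i = (n_i/n_T)·P. K_p = p_A^2 / (p_C p_E^3) = 0.00177 kPa^-2.

K_p = 0.00177 kPa^-2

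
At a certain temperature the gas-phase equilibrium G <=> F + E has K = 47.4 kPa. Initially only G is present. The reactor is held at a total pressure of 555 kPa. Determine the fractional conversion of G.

Let X = conversion of G (basis 1 mol G); extent of reaction ξ = X.
At extent ξ: n_G = 1 − X; n_F = X; n_E = X.
Summing: n_T = 1 + X.
y_i = n_i/n_T, p_i = y_i·P. K = p_F p_E / (p_G).
Substituting and setting equal to 47.4 kPa gives a polynomial in X; the root in (0,1) is X = 0.281.

X = 0.281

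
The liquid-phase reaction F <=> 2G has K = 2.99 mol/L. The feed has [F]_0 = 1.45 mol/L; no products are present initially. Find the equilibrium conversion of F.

Let X = conversion of F; extent ξ = 1.45·X mol/L.
Concentrations: [F] = 1.45 − 1.45X; [G] = 2.9X.
K = [G]^2 / ([F]).
Solving K = 2.99 for X ∈ (0,1): X = 0.505.

X = 0.505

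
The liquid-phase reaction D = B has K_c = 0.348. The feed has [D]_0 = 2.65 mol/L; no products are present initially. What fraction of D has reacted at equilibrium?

Let X = conversion of D; extent ξ = 2.65·X mol/L.
Concentrations: [D] = 2.65 − 2.65X; [B] = 2.65X.
K_c = [B] / ([D]).
Equating to 0.348: the physical root is X = 0.258.

X = 0.258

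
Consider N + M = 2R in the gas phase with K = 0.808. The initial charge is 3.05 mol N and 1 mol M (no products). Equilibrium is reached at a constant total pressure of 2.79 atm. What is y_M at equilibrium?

y_M = 0.122

Take 1 mol M as basis and let X be its fractional conversion, so ξ = X.
Moles: n_N = 3.05 − X; n_M = 1 − X; n_R = 2X.
n_T stays at 4.05 (no change in mole number).
With p_i = (n_i/n_T)P, K = p_R^2 / (p_N p_M).
Substituting and setting equal to 0.808 gives a polynomial in X; the root in (0,1) is X = 0.505.
Then n_M = 0.495, n_T = 4.05, so y_M = 0.122.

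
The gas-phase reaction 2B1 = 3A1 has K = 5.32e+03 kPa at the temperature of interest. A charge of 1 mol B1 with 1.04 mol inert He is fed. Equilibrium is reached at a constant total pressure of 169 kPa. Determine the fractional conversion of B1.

Basis: 1 mol B1 initially; let X = conversion of B1. Extent ξ = 0.5X.
Moles: n_B1 = 1 − X; n_A1 = 1.5X; n_I = 1.04 (inert).
Summing: n_T = 2.04 + 0.5X.
Mole fractions y_i = n_i/n_T; K = p_A1^3 / (p_B1^2) with p_i = y_i·P.
This yields a degree-3 equation in X; solving on (0,1), X = 0.839.

X = 0.839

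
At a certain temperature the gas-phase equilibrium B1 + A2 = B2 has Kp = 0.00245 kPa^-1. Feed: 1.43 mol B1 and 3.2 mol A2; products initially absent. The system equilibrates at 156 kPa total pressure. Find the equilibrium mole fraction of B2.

y_B2 = 0.067

Let X = conversion of B1 (basis 1.43 mol B1); extent of reaction ξ = 1.43X.
Mole table: n_B1 = 1.43 − 1.43X; n_A2 = 3.2 − 1.43X; n_B2 = 1.43X.
Total moles n_T = 4.63 − 1.43X.
y_i = n_i/n_T, p_i = y_i·P. Kp = p_B2 / (p_B1 p_A2).
Setting this equal to 0.00245 kPa^-1 and taking the physical root (0 < X < 1) gives X = 0.204.
Then n_B2 = 0.292, n_T = 4.34, so y_B2 = 0.067.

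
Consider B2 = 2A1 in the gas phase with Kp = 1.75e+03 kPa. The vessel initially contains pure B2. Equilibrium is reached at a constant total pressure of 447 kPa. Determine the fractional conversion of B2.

Basis: 1 mol B2 initially; let X = conversion of B2. Extent ξ = X.
At extent ξ: n_B2 = 1 − X; n_A1 = 2X.
Summing: n_T = 1 + X.
y_i = n_i/n_T, p_i = y_i·P. Kp = p_A1^2 / (p_B2).
Setting this equal to 1.75e+03 kPa and taking the physical root (0 < X < 1) gives X = 0.703.

X = 0.703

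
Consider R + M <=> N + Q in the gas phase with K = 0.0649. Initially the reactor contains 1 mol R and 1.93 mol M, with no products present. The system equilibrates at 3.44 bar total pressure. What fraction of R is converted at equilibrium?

Let X = conversion of R (basis 1 mol R); extent of reaction ξ = X.
Species balance: n_R = 1 − X; n_M = 1.93 − X; n_N = X; n_Q = X.
n_T stays at 2.93 (no change in mole number).
y_i = n_i/n_T, p_i = y_i·P. K = p_N p_Q / (p_R p_M).
Substituting and setting equal to 0.0649 gives a polynomial in X; the root in (0,1) is X = 0.278.

X = 0.278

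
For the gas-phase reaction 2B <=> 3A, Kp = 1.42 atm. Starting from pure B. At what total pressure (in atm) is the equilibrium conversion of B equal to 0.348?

P = 4.98 atm

Basis: 1 mol B initially; let X = conversion of B. Extent ξ = 0.5X.
Mole table: n_B = 1 − X; n_A = 1.5X.
n_T = Σnᵢ = 1 + 0.5X.
Kp = p_A^3 / (p_B^2) with p_i = (n_i/n_T)·P.
At X = 0.348: the mole-fraction product g(X) = Π y_i^ν_i = 0.285. Since Kp = g(X)·P^{1}, P = (Kp/g)^(1/1) = (1.42/0.285)^(1/1) = 4.98 atm.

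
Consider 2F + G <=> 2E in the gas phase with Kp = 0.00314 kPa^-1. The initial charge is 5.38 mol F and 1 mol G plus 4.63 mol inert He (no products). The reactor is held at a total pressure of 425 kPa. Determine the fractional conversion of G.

X = 0.529

Basis: 1 mol G initially; let X = conversion of G. Extent ξ = X.
Mole table: n_F = 5.38 − 2X; n_G = 1 − X; n_E = 2X; n_I = 4.63 (inert).
n_T = Σnᵢ = 11 − X.
y_i = n_i/n_T, p_i = y_i·P. Kp = p_E^2 / (p_F^2 p_G).
This yields a degree-3 equation in X; solving on (0,1), X = 0.529.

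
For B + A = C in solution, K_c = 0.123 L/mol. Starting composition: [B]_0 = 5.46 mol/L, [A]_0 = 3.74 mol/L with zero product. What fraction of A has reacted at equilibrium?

X = 0.340

Let X = conversion of A; extent ξ = 3.74·X mol/L.
Concentrations: [B] = 5.46 − 3.74X; [A] = 3.74 − 3.74X; [C] = 3.74X.
K_c = [C] / ([B] [A]).
Setting equal to 0.123 and solving for X on (0,1) gives X = 0.340.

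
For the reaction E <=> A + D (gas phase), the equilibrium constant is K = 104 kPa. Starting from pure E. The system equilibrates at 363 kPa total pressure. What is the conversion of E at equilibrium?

X = 0.472

Let X = conversion of E (basis 1 mol E); extent of reaction ξ = X.
Species balance: n_E = 1 − X; n_A = X; n_D = X.
n_T = Σnᵢ = 1 + X.
Mole fractions y_i = n_i/n_T; K = p_A p_D / (p_E) with p_i = y_i·P.
Setting this equal to 104 kPa and taking the physical root (0 < X < 1) gives X = 0.472.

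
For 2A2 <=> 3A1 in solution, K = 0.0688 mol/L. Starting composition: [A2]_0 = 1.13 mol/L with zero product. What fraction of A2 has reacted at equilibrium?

X = 0.222

Let X = conversion of A2; extent ξ = 1.13X/2 mol/L.
Concentrations: [A2] = 1.13 − 1.13X; [A1] = 1.69X.
K = [A1]^3 / ([A2]^2).
Equating to 0.0688 mol/L: the physical root is X = 0.222.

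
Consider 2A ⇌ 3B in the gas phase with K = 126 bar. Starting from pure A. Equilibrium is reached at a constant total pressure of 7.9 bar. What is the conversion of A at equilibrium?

X = 0.747

Let X = conversion of A (basis 1 mol A); extent of reaction ξ = 0.5X.
Species balance: n_A = 1 − X; n_B = 1.5X.
Summing: n_T = 1 + 0.5X.
y_i = n_i/n_T, p_i = y_i·P. K = p_B^3 / (p_A^2).
Equating to 126 bar and solving on 0 < X < 1: X = 0.747.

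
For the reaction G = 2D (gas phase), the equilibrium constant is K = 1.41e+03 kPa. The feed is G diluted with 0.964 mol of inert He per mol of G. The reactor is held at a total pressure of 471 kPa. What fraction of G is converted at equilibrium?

Basis: 1 mol G initially; let X = conversion of G. Extent ξ = X.
Species balance: n_G = 1 − X; n_D = 2X; n_I = 0.964 (inert).
Total moles n_T = 1.96 + X.
Mole fractions y_i = n_i/n_T; K = p_D^2 / (p_G) with p_i = y_i·P.
Equating to 1.41e+03 kPa and solving on 0 < X < 1: X = 0.733.

X = 0.733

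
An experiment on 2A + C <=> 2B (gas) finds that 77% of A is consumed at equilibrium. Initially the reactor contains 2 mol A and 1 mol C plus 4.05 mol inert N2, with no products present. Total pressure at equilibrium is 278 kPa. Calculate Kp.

Basis: 2 mol A initially; let X = conversion of A. Extent ξ = X.
At extent ξ: n_A = 2 − 2X; n_C = 1 − X; n_B = 2X; n_I = 4.05 (inert).
n_T = Σnᵢ = 7.05 − X.
At X = 0.77: n_A = 0.46, n_C = 0.23, n_B = 1.54, n_T = 6.28.
p_i = (n_i/n_T)·P. Kp = p_B^2 / (p_A^2 p_C) = 1.1 kPa^-1.

Kp = 1.1 kPa^-1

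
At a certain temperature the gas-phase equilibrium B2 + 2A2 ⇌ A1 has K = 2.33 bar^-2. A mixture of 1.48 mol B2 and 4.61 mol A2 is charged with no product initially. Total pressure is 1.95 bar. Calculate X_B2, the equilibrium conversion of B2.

X = 0.768

Let X = conversion of B2 (basis 1.48 mol B2); extent of reaction ξ = 1.48X.
Mole table: n_B2 = 1.48 − 1.48X; n_A2 = 4.61 − 2.96X; n_A1 = 1.48X.
Total moles n_T = 6.09 − 2.96X.
Mole fractions y_i = n_i/n_T; K = p_A1 / (p_B2 p_A2^2) with p_i = y_i·P.
Substituting and setting equal to 2.33 bar^-2 gives a polynomial in X; the root in (0,1) is X = 0.768.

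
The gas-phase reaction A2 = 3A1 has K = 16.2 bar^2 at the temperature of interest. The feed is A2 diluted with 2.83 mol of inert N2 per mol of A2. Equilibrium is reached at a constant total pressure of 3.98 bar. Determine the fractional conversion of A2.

X = 0.686

Take 1 mol A2 as basis and let X be its fractional conversion, so ξ = X.
Moles: n_A2 = 1 − X; n_A1 = 3X; n_I = 2.83 (inert).
Summing: n_T = 3.83 + 2X.
Mole fractions y_i = n_i/n_T; K = p_A1^3 / (p_A2) with p_i = y_i·P.
Equating to 16.2 bar^2 and solving on 0 < X < 1: X = 0.686.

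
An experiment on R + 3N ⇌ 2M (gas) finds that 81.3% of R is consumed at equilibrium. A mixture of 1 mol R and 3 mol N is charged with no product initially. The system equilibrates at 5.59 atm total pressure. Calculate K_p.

K_p = 14.4 atm^-2

Take 1 mol R as basis and let X be its fractional conversion, so ξ = X.
Mole table: n_R = 1 − X; n_N = 3 − 3X; n_M = 2X.
n_T = Σnᵢ = 4 − 2X.
At X = 0.813: n_R = 0.187, n_N = 0.561, n_M = 1.63, n_T = 2.37.
p_i = (n_i/n_T)·P. K_p = p_M^2 / (p_R p_N^3) = 14.4 atm^-2.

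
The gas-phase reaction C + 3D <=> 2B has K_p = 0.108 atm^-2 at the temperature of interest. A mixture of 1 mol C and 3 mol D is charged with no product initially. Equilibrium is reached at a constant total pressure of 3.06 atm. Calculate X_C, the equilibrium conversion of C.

Let X = conversion of C (basis 1 mol C); extent of reaction ξ = X.
Mole table: n_C = 1 − X; n_D = 3 − 3X; n_B = 2X.
n_T = Σnᵢ = 4 − 2X.
With p_i = (n_i/n_T)P, K_p = p_B^2 / (p_C p_D^3).
Substituting and setting equal to 0.108 atm^-2 gives a polynomial in X; the root in (0,1) is X = 0.342.

X = 0.342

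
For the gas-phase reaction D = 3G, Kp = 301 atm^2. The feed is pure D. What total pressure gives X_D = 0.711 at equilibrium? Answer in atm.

P = 7.25 atm

Take 1 mol D as basis and let X be its fractional conversion, so ξ = X.
At extent ξ: n_D = 1 − X; n_G = 3X.
n_T = Σnᵢ = 1 + 2X.
Kp = p_G^3 / (p_D) with p_i = (n_i/n_T)·P.
At X = 0.711: the mole-fraction product g(X) = Π y_i^ν_i = 5.724. Since Kp = g(X)·P^{2}, P = (Kp/g)^(1/2) = (301/5.724)^(1/2) = 7.25 atm.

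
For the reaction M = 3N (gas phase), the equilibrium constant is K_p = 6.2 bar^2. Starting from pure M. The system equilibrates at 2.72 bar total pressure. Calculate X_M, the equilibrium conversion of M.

X = 0.392

Basis: 1 mol M initially; let X = conversion of M. Extent ξ = X.
Mole table: n_M = 1 − X; n_N = 3X.
n_T = Σnᵢ = 1 + 2X.
y_i = n_i/n_T, p_i = y_i·P. K_p = p_N^3 / (p_M).
Setting this equal to 6.2 bar^2 and taking the physical root (0 < X < 1) gives X = 0.392.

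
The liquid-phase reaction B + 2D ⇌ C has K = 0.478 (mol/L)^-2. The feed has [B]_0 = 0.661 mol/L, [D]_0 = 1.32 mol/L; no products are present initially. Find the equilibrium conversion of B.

Let X = conversion of B; extent ξ = 0.661·X mol/L.
Concentrations: [B] = 0.661 − 0.661X; [D] = 1.32 − 1.32X; [C] = 0.661X.
K = [C] / ([B] [D]^2).
Solving K = 0.478 for X ∈ (0,1): X = 0.293.

X = 0.293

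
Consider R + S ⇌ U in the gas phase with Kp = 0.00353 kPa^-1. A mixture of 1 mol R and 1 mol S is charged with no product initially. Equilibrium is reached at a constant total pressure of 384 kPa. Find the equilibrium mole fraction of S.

y_S = 0.395

Let X = conversion of R (basis 1 mol R); extent of reaction ξ = X.
At extent ξ: n_R = 1 − X; n_S = 1 − X; n_U = X.
Summing: n_T = 2 − X.
With p_i = (n_i/n_T)P, Kp = p_U / (p_R p_S).
This yields a degree-2 equation in X; solving on (0,1), X = 0.348.
Then n_S = 0.652, n_T = 1.65, so y_S = 0.395.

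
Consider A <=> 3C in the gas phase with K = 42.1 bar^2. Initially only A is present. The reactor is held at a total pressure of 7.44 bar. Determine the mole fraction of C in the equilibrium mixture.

Let X = conversion of A (basis 1 mol A); extent of reaction ξ = X.
Moles: n_A = 1 − X; n_C = 3X.
n_T = Σnᵢ = 1 + 2X.
Mole fractions y_i = n_i/n_T; K = p_C^3 / (p_A) with p_i = y_i·P.
Substituting and setting equal to 42.1 bar^2 gives a polynomial in X; the root in (0,1) is X = 0.378.
Then n_C = 1.13, n_T = 1.76, so y_C = 0.646.

y_C = 0.646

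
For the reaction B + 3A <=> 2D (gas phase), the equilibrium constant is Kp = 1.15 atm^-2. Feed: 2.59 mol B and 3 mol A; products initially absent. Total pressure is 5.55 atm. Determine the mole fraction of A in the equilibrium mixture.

y_A = 0.198

Let X = conversion of A (basis 3 mol A); extent of reaction ξ = X.
Species balance: n_B = 2.59 − X; n_A = 3 − 3X; n_D = 2X.
Total moles n_T = 5.59 − 2X.
Mole fractions y_i = n_i/n_T; Kp = p_D^2 / (p_B p_A^3) with p_i = y_i·P.
Equating to 1.15 atm^-2 and solving on 0 < X < 1: X = 0.727.
Then n_A = 0.818, n_T = 4.14, so y_A = 0.198.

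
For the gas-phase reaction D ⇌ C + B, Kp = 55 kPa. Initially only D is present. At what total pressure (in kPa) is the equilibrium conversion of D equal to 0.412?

Let X = conversion of D (basis 1 mol D); extent of reaction ξ = X.
Mole table: n_D = 1 − X; n_C = X; n_B = X.
n_T = Σnᵢ = 1 + X.
Kp = p_C p_B / (p_D) with p_i = (n_i/n_T)·P.
At X = 0.412: the mole-fraction product g(X) = Π y_i^ν_i = 0.2044. Since Kp = g(X)·P^{1}, P = (Kp/g)^(1/1) = (55/0.2044)^(1/1) = 269 kPa.

P = 269 kPa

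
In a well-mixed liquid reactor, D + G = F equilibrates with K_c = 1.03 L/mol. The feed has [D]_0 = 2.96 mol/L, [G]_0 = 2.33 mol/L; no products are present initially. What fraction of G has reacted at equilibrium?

Let X = conversion of G; extent ξ = 2.33·X mol/L.
Concentrations: [D] = 2.96 − 2.33X; [G] = 2.33 − 2.33X; [F] = 2.33X.
K_c = [F] / ([D] [G]).
Solving K_c = 1.03 for X ∈ (0,1): X = 0.612.

X = 0.612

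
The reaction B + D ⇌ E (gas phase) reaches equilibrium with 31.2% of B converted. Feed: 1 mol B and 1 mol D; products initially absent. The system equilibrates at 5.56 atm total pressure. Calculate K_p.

Let X = conversion of B (basis 1 mol B); extent of reaction ξ = X.
Species balance: n_B = 1 − X; n_D = 1 − X; n_E = X.
Total moles n_T = 2 − X.
At X = 0.312: n_B = 0.688, n_D = 0.688, n_E = 0.312, n_T = 1.69.
p_i = (n_i/n_T)·P. K_p = p_E / (p_B p_D) = 0.2 atm^-1.

K_p = 0.2 atm^-1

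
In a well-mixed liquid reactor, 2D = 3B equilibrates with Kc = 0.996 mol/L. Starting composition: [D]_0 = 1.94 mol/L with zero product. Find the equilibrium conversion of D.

Let X = conversion of D; extent ξ = 1.94X/2 mol/L.
Concentrations: [D] = 1.94 − 1.94X; [B] = 2.91X.
Kc = [B]^3 / ([D]^2).
Equating to 0.996 mol/L: the physical root is X = 0.386.

X = 0.386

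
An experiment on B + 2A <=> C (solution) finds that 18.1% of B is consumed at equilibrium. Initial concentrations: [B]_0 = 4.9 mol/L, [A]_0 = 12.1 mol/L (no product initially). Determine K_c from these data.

K_c = 0.00207 (mol/L)^-2

Let X = conversion of B.
Concentrations: [B] = 4.9 − 4.9X; [A] = 12.1 − 9.8X; [C] = 4.9X.
At X = 0.181: [B] = 4.01, [A] = 10.3, [C] = 0.887.
K_c = [C] / ([B] [A]^2) = 0.00207 (mol/L)^-2.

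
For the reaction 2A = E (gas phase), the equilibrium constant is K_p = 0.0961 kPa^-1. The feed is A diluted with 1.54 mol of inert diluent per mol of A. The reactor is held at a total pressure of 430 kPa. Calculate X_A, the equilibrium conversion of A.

Let X = conversion of A (basis 1 mol A); extent of reaction ξ = 0.5X.
Species balance: n_A = 1 − X; n_E = 0.5X; n_I = 1.54 (inert).
n_T = Σnᵢ = 2.54 − 0.5X.
Mole fractions y_i = n_i/n_T; K_p = p_E / (p_A^2) with p_i = y_i·P.
Substituting and setting equal to 0.0961 kPa^-1 gives a polynomial in X; the root in (0,1) is X = 0.852.

X = 0.852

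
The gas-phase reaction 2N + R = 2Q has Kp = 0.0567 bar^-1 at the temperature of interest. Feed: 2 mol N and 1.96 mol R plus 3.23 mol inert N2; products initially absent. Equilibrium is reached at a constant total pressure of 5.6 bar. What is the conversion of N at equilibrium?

X = 0.220

Basis: 2 mol N initially; let X = conversion of N. Extent ξ = X.
At extent ξ: n_N = 2 − 2X; n_R = 1.96 − X; n_Q = 2X; n_I = 3.23 (inert).
n_T = Σnᵢ = 7.19 − X.
Mole fractions y_i = n_i/n_T; Kp = p_Q^2 / (p_N^2 p_R) with p_i = y_i·P.
Substituting and setting equal to 0.0567 bar^-1 gives a polynomial in X; the root in (0,1) is X = 0.220.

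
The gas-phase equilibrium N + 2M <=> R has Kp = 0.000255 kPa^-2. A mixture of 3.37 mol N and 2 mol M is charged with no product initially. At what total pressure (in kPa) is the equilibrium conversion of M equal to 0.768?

Take 2 mol M as basis and let X be its fractional conversion, so ξ = X.
Moles: n_N = 3.37 − X; n_M = 2 − 2X; n_R = X.
n_T = Σnᵢ = 5.37 − 2X.
Kp = p_R / (p_N p_M^2) with p_i = (n_i/n_T)·P.
At X = 0.768: the mole-fraction product g(X) = Π y_i^ν_i = 20.15. Since Kp = g(X)·P^{-2}, P = (g/Kp)^(1/2) = (20.15/0.000255)^(1/2) = 281 kPa.

P = 281 kPa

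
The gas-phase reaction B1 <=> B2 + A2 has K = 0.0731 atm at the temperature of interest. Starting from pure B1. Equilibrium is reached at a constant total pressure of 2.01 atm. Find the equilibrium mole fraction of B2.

Take 1 mol B1 as basis and let X be its fractional conversion, so ξ = X.
Mole table: n_B1 = 1 − X; n_B2 = X; n_A2 = X.
Summing: n_T = 1 + X.
With p_i = (n_i/n_T)P, K = p_B2 p_A2 / (p_B1).
Setting this equal to 0.0731 atm and taking the physical root (0 < X < 1) gives X = 0.187.
Then n_B2 = 0.187, n_T = 1.19, so y_B2 = 0.158.

y_B2 = 0.158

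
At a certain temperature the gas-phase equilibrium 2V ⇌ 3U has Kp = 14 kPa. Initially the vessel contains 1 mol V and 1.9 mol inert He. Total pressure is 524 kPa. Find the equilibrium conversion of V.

X = 0.240

Basis: 1 mol V initially; let X = conversion of V. Extent ξ = 0.5X.
Species balance: n_V = 1 − X; n_U = 1.5X; n_I = 1.9 (inert).
n_T = Σnᵢ = 2.9 + 0.5X.
Mole fractions y_i = n_i/n_T; Kp = p_U^3 / (p_V^2) with p_i = y_i·P.
This yields a degree-3 equation in X; solving on (0,1), X = 0.240.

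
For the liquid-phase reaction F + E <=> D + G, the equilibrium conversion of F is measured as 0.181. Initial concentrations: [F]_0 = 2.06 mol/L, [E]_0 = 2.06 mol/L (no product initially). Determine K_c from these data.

K_c = 0.0488

Let X = conversion of F.
Concentrations: [F] = 2.06 − 2.06X; [E] = 2.06 − 2.06X; [D] = 2.06X; [G] = 2.06X.
At X = 0.181: [F] = 1.69, [E] = 1.69, [D] = 0.373, [G] = 0.373.
K_c = [D] [G] / ([F] [E]) = 0.0488.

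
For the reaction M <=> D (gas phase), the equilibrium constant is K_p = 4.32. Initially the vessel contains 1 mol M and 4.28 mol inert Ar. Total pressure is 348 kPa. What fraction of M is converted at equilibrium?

Basis: 1 mol M initially; let X = conversion of M. Extent ξ = X.
Species balance: n_M = 1 − X; n_D = X; n_I = 4.28 (inert).
Total moles n_T = 5.28 (Δν = 0, constant).
Mole fractions y_i = n_i/n_T; K_p = p_D / (p_M) with p_i = y_i·P.
Equating to 4.32 and solving on 0 < X < 1: X = 0.812.

X = 0.812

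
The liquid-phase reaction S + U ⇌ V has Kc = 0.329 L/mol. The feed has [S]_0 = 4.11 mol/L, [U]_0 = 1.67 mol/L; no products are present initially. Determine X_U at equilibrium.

X = 0.517

Let X = conversion of U; extent ξ = 1.67·X mol/L.
Concentrations: [S] = 4.11 − 1.67X; [U] = 1.67 − 1.67X; [V] = 1.67X.
Kc = [V] / ([S] [U]).
Setting equal to 0.329 and solving for X on (0,1) gives X = 0.517.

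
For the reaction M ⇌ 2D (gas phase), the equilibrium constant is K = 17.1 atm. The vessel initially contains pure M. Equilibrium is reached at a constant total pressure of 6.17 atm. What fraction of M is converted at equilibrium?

X = 0.640

Let X = conversion of M (basis 1 mol M); extent of reaction ξ = X.
Mole table: n_M = 1 − X; n_D = 2X.
Total moles n_T = 1 + X.
y_i = n_i/n_T, p_i = y_i·P. K = p_D^2 / (p_M).
Setting this equal to 17.1 atm and taking the physical root (0 < X < 1) gives X = 0.640.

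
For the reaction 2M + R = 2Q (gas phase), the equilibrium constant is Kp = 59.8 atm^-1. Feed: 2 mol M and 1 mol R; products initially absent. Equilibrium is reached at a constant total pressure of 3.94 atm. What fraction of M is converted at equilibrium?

Take 2 mol M as basis and let X be its fractional conversion, so ξ = X.
Mole table: n_M = 2 − 2X; n_R = 1 − X; n_Q = 2X.
n_T = Σnᵢ = 3 − X.
With p_i = (n_i/n_T)P, Kp = p_Q^2 / (p_M^2 p_R).
This yields a degree-3 equation in X; solving on (0,1), X = 0.817.

X = 0.817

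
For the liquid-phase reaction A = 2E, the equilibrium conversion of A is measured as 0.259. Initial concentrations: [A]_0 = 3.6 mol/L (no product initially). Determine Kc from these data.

Kc = 1.3 mol/L

Let X = conversion of A.
Concentrations: [A] = 3.6 − 3.6X; [E] = 7.2X.
At X = 0.259: [A] = 2.67, [E] = 1.86.
Kc = [E]^2 / ([A]) = 1.3 mol/L.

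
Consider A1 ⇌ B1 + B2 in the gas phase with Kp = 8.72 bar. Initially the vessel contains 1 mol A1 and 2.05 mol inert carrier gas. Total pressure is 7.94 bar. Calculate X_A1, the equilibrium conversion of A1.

Basis: 1 mol A1 initially; let X = conversion of A1. Extent ξ = X.
At extent ξ: n_A1 = 1 − X; n_B1 = X; n_B2 = X; n_I = 2.05 (inert).
Summing: n_T = 3.05 + X.
With p_i = (n_i/n_T)P, Kp = p_B1 p_B2 / (p_A1).
This yields a degree-2 equation in X; solving on (0,1), X = 0.836.

X = 0.836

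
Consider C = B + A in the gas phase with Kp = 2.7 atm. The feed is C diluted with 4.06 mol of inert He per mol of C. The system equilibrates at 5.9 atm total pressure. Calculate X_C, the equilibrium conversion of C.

X = 0.775

Let X = conversion of C (basis 1 mol C); extent of reaction ξ = X.
At extent ξ: n_C = 1 − X; n_B = X; n_A = X; n_I = 4.06 (inert).
Summing: n_T = 5.06 + X.
Mole fractions y_i = n_i/n_T; Kp = p_B p_A / (p_C) with p_i = y_i·P.
Substituting and setting equal to 2.7 atm gives a polynomial in X; the root in (0,1) is X = 0.775.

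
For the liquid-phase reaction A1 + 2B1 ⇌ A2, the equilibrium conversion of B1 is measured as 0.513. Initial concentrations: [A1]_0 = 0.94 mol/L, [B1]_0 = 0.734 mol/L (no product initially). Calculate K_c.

Let X = conversion of B1.
Concentrations: [A1] = 0.94 − 0.367X; [B1] = 0.734 − 0.734X; [A2] = 0.367X.
At X = 0.513: [A1] = 0.752, [B1] = 0.357, [A2] = 0.188.
K_c = [A2] / ([A1] [B1]^2) = 1.96 (mol/L)^-2.

K_c = 1.96 (mol/L)^-2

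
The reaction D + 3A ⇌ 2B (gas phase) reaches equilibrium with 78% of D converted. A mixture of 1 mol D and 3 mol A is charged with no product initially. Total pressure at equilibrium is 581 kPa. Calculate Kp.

Take 1 mol D as basis and let X be its fractional conversion, so ξ = X.
Species balance: n_D = 1 − X; n_A = 3 − 3X; n_B = 2X.
n_T = Σnᵢ = 4 − 2X.
At X = 0.78: n_D = 0.22, n_A = 0.66, n_B = 1.56, n_T = 2.44.
p_i = (n_i/n_T)·P. Kp = p_B^2 / (p_D p_A^3) = 0.000679 kPa^-2.

Kp = 0.000679 kPa^-2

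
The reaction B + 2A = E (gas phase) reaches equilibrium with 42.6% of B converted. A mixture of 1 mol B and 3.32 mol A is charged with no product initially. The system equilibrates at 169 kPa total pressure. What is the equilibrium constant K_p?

Let X = conversion of B (basis 1 mol B); extent of reaction ξ = X.
Species balance: n_B = 1 − X; n_A = 3.32 − 2X; n_E = X.
Summing: n_T = 4.32 − 2X.
At X = 0.426: n_B = 0.574, n_A = 2.47, n_E = 0.426, n_T = 3.47.
p_i = (n_i/n_T)·P. K_p = p_E / (p_B p_A^2) = 5.13e-05 kPa^-2.

K_p = 5.13e-05 kPa^-2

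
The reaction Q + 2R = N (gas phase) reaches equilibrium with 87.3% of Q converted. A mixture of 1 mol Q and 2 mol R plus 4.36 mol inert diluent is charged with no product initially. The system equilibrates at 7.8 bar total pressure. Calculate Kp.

Let X = conversion of Q (basis 1 mol Q); extent of reaction ξ = X.
Species balance: n_Q = 1 − X; n_R = 2 − 2X; n_N = X; n_I = 4.36 (inert).
Total moles n_T = 7.36 − 2X.
At X = 0.873: n_Q = 0.127, n_R = 0.254, n_N = 0.873, n_T = 5.61.
p_i = (n_i/n_T)·P. Kp = p_N / (p_Q p_R^2) = 55.2 bar^-2.

Kp = 55.2 bar^-2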